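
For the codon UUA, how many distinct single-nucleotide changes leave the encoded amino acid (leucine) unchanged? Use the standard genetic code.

2

Position 1: CUA → 1 synonymous.
Position 2: none → 0 synonymous.
Position 3: UUG → 1 synonymous.
Total: 1 + 0 + 1 = 2.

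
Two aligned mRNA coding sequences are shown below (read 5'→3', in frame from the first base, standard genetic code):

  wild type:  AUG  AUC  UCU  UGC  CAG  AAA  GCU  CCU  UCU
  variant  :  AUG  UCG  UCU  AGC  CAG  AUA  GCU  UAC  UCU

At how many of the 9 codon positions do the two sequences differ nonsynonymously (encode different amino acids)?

4

Codon 1: AUG Met / AUG Met — identical.
Codon 2: AUC Ile / UCG Ser — nonsynonymous.
Codon 3: UCU Ser / UCU Ser — identical.
Codon 4: UGC Cys / AGC Ser — nonsynonymous.
Codon 5: CAG Gln / CAG Gln — identical.
Codon 6: AAA Lys / AUA Ile — nonsynonymous.
Codon 7: GCU Ala / GCU Ala — identical.
Codon 8: CCU Pro / UAC Tyr — nonsynonymous.
Codon 9: UCU Ser / UCU Ser — identical.
Nonsynonymous differences: 4.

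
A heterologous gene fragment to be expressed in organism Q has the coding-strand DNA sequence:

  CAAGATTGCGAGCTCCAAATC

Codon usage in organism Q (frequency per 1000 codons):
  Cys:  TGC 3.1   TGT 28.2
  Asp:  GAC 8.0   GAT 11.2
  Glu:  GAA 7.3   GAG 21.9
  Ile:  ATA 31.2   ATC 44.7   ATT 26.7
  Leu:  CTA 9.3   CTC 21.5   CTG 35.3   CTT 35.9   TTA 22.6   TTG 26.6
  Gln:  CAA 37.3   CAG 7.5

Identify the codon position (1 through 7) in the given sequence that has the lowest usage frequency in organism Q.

3

Codon 1 CAA (Gln): 37.3 per 1000.
Codon 2 GAT (Asp): 11.2 per 1000.
Codon 3 TGC (Cys): 3.1 per 1000.
Codon 4 GAG (Glu): 21.9 per 1000.
Codon 5 CTC (Leu): 21.5 per 1000.
Codon 6 CAA (Gln): 37.3 per 1000.
Codon 7 ATC (Ile): 44.7 per 1000.
Lowest frequency is 3.1 at codon 3.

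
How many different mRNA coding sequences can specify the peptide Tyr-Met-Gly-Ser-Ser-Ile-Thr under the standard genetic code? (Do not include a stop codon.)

3456

Tyr: 2 codons.
Met: 1 codon.
Gly: 4 codons.
Ser: 6 codons.
Ser: 6 codons.
Ile: 3 codons.
Thr: 4 codons.
2 × 1 × 4 × 6 × 6 × 3 × 4 = 3456.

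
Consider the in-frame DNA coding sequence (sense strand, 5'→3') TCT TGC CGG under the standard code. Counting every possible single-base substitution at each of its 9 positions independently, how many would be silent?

Codon 1 (TCT, Ser): 3 synonymous substitutions.
Codon 2 (TGC, Cys): 1 synonymous substitution.
Codon 3 (CGG, Arg): 4 synonymous substitutions.
Total: 3 + 1 + 4 = 8.

8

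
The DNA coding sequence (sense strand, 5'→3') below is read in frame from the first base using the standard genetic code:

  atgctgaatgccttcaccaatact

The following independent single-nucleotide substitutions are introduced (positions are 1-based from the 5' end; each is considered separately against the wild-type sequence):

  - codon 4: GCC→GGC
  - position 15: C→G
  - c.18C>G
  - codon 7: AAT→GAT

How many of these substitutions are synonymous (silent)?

Codon 4: GCC (Ala) → GGC (Gly) — missense.
Codon 5: TTC (Phe) → TTG (Leu) — missense.
Codon 6: ACC (Thr) → ACG (Thr) — synonymous.
Codon 7: AAT (Asn) → GAT (Asp) — missense.
Synonymous: 1 of 4.

1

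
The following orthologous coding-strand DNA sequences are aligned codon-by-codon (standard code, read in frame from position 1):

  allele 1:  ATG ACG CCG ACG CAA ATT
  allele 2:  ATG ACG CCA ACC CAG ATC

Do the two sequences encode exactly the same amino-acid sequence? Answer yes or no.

Codon 1: ATG Met / ATG Met — identical.
Codon 2: ACG Thr / ACG Thr — identical.
Codon 3: CCG Pro / CCA Pro — synonymous.
Codon 4: ACG Thr / ACC Thr — synonymous.
Codon 5: CAA Gln / CAG Gln — synonymous.
Codon 6: ATT Ile / ATC Ile — synonymous.
Nonsynonymous differences: 0 → same protein.

yes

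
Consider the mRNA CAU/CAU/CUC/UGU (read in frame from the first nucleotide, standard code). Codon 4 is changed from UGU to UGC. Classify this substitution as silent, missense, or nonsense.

Position 12 falls in codon 4: UGU → Cys.
After the substitution the codon is UGC → Cys.
Both encode Cys, so the change is synonymous.

silent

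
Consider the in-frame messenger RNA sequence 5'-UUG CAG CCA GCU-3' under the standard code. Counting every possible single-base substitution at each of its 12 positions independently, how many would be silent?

Codon 1 (UUG, Leu): 2 synonymous substitutions.
Codon 2 (CAG, Gln): 1 synonymous substitution.
Codon 3 (CCA, Pro): 3 synonymous substitutions.
Codon 4 (GCU, Ala): 3 synonymous substitutions.
Total: 2 + 1 + 3 + 3 = 9.

9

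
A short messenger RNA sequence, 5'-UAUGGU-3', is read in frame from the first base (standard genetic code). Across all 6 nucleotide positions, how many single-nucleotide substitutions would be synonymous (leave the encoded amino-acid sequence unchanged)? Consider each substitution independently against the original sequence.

Codon 1 (UAU, Tyr): 1 synonymous substitution.
Codon 2 (GGU, Gly): 3 synonymous substitutions.
Total: 1 + 3 = 4.

4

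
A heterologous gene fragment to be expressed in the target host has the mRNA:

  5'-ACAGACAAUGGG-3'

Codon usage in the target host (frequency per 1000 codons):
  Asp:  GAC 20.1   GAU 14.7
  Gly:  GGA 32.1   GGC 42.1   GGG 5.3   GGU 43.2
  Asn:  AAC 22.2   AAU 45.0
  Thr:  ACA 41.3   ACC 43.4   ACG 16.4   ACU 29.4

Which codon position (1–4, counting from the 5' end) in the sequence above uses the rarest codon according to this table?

Codon 1 ACA (Thr): 41.3 per 1000.
Codon 2 GAC (Asp): 20.1 per 1000.
Codon 3 AAU (Asn): 45.0 per 1000.
Codon 4 GGG (Gly): 5.3 per 1000.
Lowest frequency is 5.3 at codon 4.

4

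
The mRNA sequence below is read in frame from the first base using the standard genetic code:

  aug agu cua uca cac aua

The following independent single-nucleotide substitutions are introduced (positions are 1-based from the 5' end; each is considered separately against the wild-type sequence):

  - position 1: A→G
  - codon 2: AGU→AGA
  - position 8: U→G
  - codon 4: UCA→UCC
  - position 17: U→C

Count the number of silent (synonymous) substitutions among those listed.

Codon 1: AUG (Met) → GUG (Val) — missense.
Codon 2: AGU (Ser) → AGA (Arg) — missense.
Codon 3: CUA (Leu) → CGA (Arg) — missense.
Codon 4: UCA (Ser) → UCC (Ser) — synonymous.
Codon 6: AUA (Ile) → ACA (Thr) — missense.
Synonymous: 1 of 5.

1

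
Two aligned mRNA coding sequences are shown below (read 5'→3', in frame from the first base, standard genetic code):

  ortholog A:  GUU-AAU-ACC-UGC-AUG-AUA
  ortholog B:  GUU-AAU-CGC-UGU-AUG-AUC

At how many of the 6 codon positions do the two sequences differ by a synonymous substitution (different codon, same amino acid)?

Codon 1: GUU Val / GUU Val — identical.
Codon 2: AAU Asn / AAU Asn — identical.
Codon 3: ACC Thr / CGC Arg — nonsynonymous.
Codon 4: UGC Cys / UGU Cys — synonymous.
Codon 5: AUG Met / AUG Met — identical.
Codon 6: AUA Ile / AUC Ile — synonymous.
Synonymous differences: 2.

2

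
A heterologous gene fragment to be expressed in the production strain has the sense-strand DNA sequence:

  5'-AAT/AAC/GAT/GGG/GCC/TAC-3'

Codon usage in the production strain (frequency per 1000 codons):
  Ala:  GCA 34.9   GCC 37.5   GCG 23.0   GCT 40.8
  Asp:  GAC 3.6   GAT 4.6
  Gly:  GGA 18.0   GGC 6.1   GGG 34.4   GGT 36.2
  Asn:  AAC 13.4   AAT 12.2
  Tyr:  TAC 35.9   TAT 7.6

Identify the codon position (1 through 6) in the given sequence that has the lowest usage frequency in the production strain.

Codon 1 AAT (Asn): 12.2 per 1000.
Codon 2 AAC (Asn): 13.4 per 1000.
Codon 3 GAT (Asp): 4.6 per 1000.
Codon 4 GGG (Gly): 34.4 per 1000.
Codon 5 GCC (Ala): 37.5 per 1000.
Codon 6 TAC (Tyr): 35.9 per 1000.
Lowest frequency is 4.6 at codon 3.

3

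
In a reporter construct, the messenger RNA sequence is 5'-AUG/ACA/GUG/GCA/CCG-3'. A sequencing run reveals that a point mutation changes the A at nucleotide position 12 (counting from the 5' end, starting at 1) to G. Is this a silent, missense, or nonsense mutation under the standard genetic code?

silent

Position 12 falls in codon 4: GCA → Ala.
After the substitution the codon is GCG → Ala.
Both encode Ala, so the change is synonymous.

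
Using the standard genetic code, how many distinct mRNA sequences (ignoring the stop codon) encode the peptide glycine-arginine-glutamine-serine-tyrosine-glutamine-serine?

6912

Gly: 4 codons.
Arg: 6 codons.
Gln: 2 codons.
Ser: 6 codons.
Tyr: 2 codons.
Gln: 2 codons.
Ser: 6 codons.
4 × 6 × 2 × 6 × 2 × 2 × 6 = 6912.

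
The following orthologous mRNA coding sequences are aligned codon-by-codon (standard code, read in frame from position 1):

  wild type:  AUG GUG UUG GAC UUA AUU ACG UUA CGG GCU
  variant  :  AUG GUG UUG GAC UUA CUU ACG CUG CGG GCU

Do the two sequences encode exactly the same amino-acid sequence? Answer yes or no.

no

Codon 1: AUG Met / AUG Met — identical.
Codon 2: GUG Val / GUG Val — identical.
Codon 3: UUG Leu / UUG Leu — identical.
Codon 4: GAC Asp / GAC Asp — identical.
Codon 5: UUA Leu / UUA Leu — identical.
Codon 6: AUU Ile / CUU Leu — nonsynonymous.
Codon 7: ACG Thr / ACG Thr — identical.
Codon 8: UUA Leu / CUG Leu — synonymous.
Codon 9: CGG Arg / CGG Arg — identical.
Codon 10: GCU Ala / GCU Ala — identical.
Nonsynonymous differences: 1 → different protein.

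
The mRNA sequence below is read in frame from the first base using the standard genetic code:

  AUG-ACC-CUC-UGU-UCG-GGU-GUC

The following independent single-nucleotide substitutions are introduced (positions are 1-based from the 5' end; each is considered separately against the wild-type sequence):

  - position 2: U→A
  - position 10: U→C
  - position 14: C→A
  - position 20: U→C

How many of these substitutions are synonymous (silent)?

Codon 1: AUG (Met) → AAG (Lys) — missense.
Codon 4: UGU (Cys) → CGU (Arg) — missense.
Codon 5: UCG (Ser) → UAG (Stop) — nonsense.
Codon 7: GUC (Val) → GCC (Ala) — missense.
Synonymous: 0 of 4.

0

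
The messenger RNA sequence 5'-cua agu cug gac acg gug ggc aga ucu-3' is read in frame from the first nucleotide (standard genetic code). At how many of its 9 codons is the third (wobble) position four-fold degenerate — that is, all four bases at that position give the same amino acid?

Codon 1 CUA (Leu): third position 4-fold.
Codon 2 AGU (Ser): third position 2-fold.
Codon 3 CUG (Leu): third position 4-fold.
Codon 4 GAC (Asp): third position 2-fold.
Codon 5 ACG (Thr): third position 4-fold.
Codon 6 GUG (Val): third position 4-fold.
Codon 7 GGC (Gly): third position 4-fold.
Codon 8 AGA (Arg): third position 2-fold.
Codon 9 UCU (Ser): third position 4-fold.
Four-fold degenerate third positions: 6.

6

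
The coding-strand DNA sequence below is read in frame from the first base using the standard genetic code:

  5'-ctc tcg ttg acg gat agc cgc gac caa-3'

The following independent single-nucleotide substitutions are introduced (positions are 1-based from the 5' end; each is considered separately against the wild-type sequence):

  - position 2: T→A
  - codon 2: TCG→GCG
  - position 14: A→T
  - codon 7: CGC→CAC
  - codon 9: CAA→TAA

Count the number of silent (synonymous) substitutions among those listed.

0

Codon 1: CTC (Leu) → CAC (His) — missense.
Codon 2: TCG (Ser) → GCG (Ala) — missense.
Codon 5: GAT (Asp) → GTT (Val) — missense.
Codon 7: CGC (Arg) → CAC (His) — missense.
Codon 9: CAA (Gln) → TAA (Stop) — nonsense.
Synonymous: 0 of 5.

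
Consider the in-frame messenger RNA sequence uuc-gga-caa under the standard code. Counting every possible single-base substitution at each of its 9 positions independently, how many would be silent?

5

Codon 1 (UUC, Phe): 1 synonymous substitution.
Codon 2 (GGA, Gly): 3 synonymous substitutions.
Codon 3 (CAA, Gln): 1 synonymous substitution.
Total: 1 + 3 + 1 = 5.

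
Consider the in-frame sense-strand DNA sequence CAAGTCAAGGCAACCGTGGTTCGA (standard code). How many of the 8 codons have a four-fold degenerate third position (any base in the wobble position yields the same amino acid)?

Codon 1 CAA (Gln): third position 2-fold.
Codon 2 GTC (Val): third position 4-fold.
Codon 3 AAG (Lys): third position 2-fold.
Codon 4 GCA (Ala): third position 4-fold.
Codon 5 ACC (Thr): third position 4-fold.
Codon 6 GTG (Val): third position 4-fold.
Codon 7 GTT (Val): third position 4-fold.
Codon 8 CGA (Arg): third position 4-fold.
Four-fold degenerate third positions: 6.

6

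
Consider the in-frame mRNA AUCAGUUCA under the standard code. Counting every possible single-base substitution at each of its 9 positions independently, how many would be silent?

Codon 1 (AUC, Ile): 2 synonymous substitutions.
Codon 2 (AGU, Ser): 1 synonymous substitution.
Codon 3 (UCA, Ser): 3 synonymous substitutions.
Total: 2 + 1 + 3 = 6.

6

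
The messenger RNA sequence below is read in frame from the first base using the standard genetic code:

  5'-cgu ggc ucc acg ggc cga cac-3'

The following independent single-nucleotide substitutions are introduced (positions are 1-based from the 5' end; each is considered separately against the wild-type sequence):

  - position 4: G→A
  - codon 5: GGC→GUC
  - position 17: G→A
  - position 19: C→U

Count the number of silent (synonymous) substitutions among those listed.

Codon 2: GGC (Gly) → AGC (Ser) — missense.
Codon 5: GGC (Gly) → GUC (Val) — missense.
Codon 6: CGA (Arg) → CAA (Gln) — missense.
Codon 7: CAC (His) → UAC (Tyr) — missense.
Synonymous: 0 of 4.

0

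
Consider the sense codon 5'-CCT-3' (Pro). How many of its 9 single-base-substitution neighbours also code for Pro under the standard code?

Position 1: none → 0 synonymous.
Position 2: none → 0 synonymous.
Position 3: CCC, CCA, CCG → 3 synonymous.
Total: 0 + 0 + 3 = 3.

3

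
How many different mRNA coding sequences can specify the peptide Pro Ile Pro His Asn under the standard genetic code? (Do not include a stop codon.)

Pro: 4 codons.
Ile: 3 codons.
Pro: 4 codons.
His: 2 codons.
Asn: 2 codons.
4 × 3 × 4 × 2 × 2 = 192.

192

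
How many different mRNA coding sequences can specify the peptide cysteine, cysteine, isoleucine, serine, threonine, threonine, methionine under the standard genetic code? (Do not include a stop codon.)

1152

Cys: 2 codons.
Cys: 2 codons.
Ile: 3 codons.
Ser: 6 codons.
Thr: 4 codons.
Thr: 4 codons.
Met: 1 codon.
2 × 2 × 3 × 6 × 4 × 4 × 1 = 1152.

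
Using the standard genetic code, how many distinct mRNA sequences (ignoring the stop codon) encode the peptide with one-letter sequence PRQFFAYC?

3072

Pro: 4 codons.
Arg: 6 codons.
Gln: 2 codons.
Phe: 2 codons.
Phe: 2 codons.
Ala: 4 codons.
Tyr: 2 codons.
Cys: 2 codons.
4 × 6 × 2 × 2 × 2 × 4 × 2 × 2 = 3072.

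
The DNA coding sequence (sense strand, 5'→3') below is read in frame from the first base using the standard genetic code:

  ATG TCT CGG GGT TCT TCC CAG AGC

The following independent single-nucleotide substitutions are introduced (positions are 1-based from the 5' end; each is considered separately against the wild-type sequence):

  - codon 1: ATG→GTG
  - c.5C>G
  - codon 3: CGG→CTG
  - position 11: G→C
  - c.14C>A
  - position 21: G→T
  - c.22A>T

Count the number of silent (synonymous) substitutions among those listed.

0

Codon 1: ATG (Met) → GTG (Val) — missense.
Codon 2: TCT (Ser) → TGT (Cys) — missense.
Codon 3: CGG (Arg) → CTG (Leu) — missense.
Codon 4: GGT (Gly) → GCT (Ala) — missense.
Codon 5: TCT (Ser) → TAT (Tyr) — missense.
Codon 7: CAG (Gln) → CAT (His) — missense.
Codon 8: AGC (Ser) → TGC (Cys) — missense.
Synonymous: 0 of 7.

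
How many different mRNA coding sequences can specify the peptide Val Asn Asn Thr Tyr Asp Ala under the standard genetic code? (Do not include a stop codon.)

Val: 4 codons.
Asn: 2 codons.
Asn: 2 codons.
Thr: 4 codons.
Tyr: 2 codons.
Asp: 2 codons.
Ala: 4 codons.
4 × 2 × 2 × 4 × 2 × 2 × 4 = 1024.

1024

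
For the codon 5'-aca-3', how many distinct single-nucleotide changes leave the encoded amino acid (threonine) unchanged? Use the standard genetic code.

3

Position 1: none → 0 synonymous.
Position 2: none → 0 synonymous.
Position 3: ACT, ACC, ACG → 3 synonymous.
Total: 0 + 0 + 3 = 3.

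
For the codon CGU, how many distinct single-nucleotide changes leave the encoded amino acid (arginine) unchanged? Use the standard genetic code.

3

Position 1: none → 0 synonymous.
Position 2: none → 0 synonymous.
Position 3: CGC, CGA, CGG → 3 synonymous.
Total: 0 + 0 + 3 = 3.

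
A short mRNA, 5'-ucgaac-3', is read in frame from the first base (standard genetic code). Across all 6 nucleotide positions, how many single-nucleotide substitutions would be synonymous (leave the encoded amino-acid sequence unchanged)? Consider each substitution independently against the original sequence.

4

Codon 1 (UCG, Ser): 3 synonymous substitutions.
Codon 2 (AAC, Asn): 1 synonymous substitution.
Total: 3 + 1 = 4.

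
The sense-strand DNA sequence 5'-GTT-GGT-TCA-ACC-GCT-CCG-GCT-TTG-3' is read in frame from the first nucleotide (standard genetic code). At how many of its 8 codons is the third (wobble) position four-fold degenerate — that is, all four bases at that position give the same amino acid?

7

Codon 1 GTT (Val): third position 4-fold.
Codon 2 GGT (Gly): third position 4-fold.
Codon 3 TCA (Ser): third position 4-fold.
Codon 4 ACC (Thr): third position 4-fold.
Codon 5 GCT (Ala): third position 4-fold.
Codon 6 CCG (Pro): third position 4-fold.
Codon 7 GCT (Ala): third position 4-fold.
Codon 8 TTG (Leu): third position 2-fold.
Four-fold degenerate third positions: 7.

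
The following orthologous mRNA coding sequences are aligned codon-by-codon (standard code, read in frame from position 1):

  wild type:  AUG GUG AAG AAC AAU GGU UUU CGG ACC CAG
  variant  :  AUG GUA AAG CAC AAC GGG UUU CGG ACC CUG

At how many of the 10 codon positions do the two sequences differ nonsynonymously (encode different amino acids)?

2

Codon 1: AUG Met / AUG Met — identical.
Codon 2: GUG Val / GUA Val — synonymous.
Codon 3: AAG Lys / AAG Lys — identical.
Codon 4: AAC Asn / CAC His — nonsynonymous.
Codon 5: AAU Asn / AAC Asn — synonymous.
Codon 6: GGU Gly / GGG Gly — synonymous.
Codon 7: UUU Phe / UUU Phe — identical.
Codon 8: CGG Arg / CGG Arg — identical.
Codon 9: ACC Thr / ACC Thr — identical.
Codon 10: CAG Gln / CUG Leu — nonsynonymous.
Nonsynonymous differences: 2.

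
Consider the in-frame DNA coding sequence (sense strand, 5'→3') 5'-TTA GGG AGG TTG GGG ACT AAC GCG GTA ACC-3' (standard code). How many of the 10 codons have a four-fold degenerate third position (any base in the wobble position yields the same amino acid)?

Codon 1 TTA (Leu): third position 2-fold.
Codon 2 GGG (Gly): third position 4-fold.
Codon 3 AGG (Arg): third position 2-fold.
Codon 4 TTG (Leu): third position 2-fold.
Codon 5 GGG (Gly): third position 4-fold.
Codon 6 ACT (Thr): third position 4-fold.
Codon 7 AAC (Asn): third position 2-fold.
Codon 8 GCG (Ala): third position 4-fold.
Codon 9 GTA (Val): third position 4-fold.
Codon 10 ACC (Thr): third position 4-fold.
Four-fold degenerate third positions: 6.

6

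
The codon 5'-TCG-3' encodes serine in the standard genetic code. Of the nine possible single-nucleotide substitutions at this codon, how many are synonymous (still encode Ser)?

Position 1: none → 0 synonymous.
Position 2: none → 0 synonymous.
Position 3: TCT, TCC, TCA → 3 synonymous.
Total: 0 + 0 + 3 = 3.

3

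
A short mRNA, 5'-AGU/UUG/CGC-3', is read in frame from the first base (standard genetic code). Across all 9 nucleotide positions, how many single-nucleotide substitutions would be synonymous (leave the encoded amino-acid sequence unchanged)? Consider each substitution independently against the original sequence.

6

Codon 1 (AGU, Ser): 1 synonymous substitution.
Codon 2 (UUG, Leu): 2 synonymous substitutions.
Codon 3 (CGC, Arg): 3 synonymous substitutions.
Total: 1 + 2 + 3 = 6.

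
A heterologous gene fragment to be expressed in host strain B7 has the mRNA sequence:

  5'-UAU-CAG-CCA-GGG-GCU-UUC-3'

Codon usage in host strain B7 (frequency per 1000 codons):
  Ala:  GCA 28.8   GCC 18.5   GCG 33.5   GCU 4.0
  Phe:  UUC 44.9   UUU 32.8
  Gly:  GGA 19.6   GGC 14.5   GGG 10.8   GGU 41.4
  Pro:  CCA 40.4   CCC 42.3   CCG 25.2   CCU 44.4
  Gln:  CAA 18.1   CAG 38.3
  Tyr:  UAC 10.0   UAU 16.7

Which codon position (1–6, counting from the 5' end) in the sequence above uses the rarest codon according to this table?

5

Codon 1 UAU (Tyr): 16.7 per 1000.
Codon 2 CAG (Gln): 38.3 per 1000.
Codon 3 CCA (Pro): 40.4 per 1000.
Codon 4 GGG (Gly): 10.8 per 1000.
Codon 5 GCU (Ala): 4.0 per 1000.
Codon 6 UUC (Phe): 44.9 per 1000.
Lowest frequency is 4.0 at codon 5.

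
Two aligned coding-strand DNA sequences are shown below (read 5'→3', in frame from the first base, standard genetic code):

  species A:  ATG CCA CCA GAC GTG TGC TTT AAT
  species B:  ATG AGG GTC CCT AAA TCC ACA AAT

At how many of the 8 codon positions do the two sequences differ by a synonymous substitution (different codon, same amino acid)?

0

Codon 1: ATG Met / ATG Met — identical.
Codon 2: CCA Pro / AGG Arg — nonsynonymous.
Codon 3: CCA Pro / GTC Val — nonsynonymous.
Codon 4: GAC Asp / CCT Pro — nonsynonymous.
Codon 5: GTG Val / AAA Lys — nonsynonymous.
Codon 6: TGC Cys / TCC Ser — nonsynonymous.
Codon 7: TTT Phe / ACA Thr — nonsynonymous.
Codon 8: AAT Asn / AAT Asn — identical.
Synonymous differences: 0.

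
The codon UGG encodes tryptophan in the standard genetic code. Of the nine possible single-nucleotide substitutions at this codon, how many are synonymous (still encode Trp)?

Position 1: none → 0 synonymous.
Position 2: none → 0 synonymous.
Position 3: none → 0 synonymous.
Total: 0 + 0 + 0 = 0.

0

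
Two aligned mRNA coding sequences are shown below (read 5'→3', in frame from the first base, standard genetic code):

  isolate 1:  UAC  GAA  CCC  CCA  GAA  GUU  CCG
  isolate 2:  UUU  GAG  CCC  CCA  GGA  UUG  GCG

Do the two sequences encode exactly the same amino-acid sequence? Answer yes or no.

no

Codon 1: UAC Tyr / UUU Phe — nonsynonymous.
Codon 2: GAA Glu / GAG Glu — synonymous.
Codon 3: CCC Pro / CCC Pro — identical.
Codon 4: CCA Pro / CCA Pro — identical.
Codon 5: GAA Glu / GGA Gly — nonsynonymous.
Codon 6: GUU Val / UUG Leu — nonsynonymous.
Codon 7: CCG Pro / GCG Ala — nonsynonymous.
Nonsynonymous differences: 4 → different protein.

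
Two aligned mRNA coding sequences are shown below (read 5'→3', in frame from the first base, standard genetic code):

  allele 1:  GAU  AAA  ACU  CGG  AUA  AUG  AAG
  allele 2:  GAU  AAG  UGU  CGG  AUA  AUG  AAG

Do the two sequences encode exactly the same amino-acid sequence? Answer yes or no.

no

Codon 1: GAU Asp / GAU Asp — identical.
Codon 2: AAA Lys / AAG Lys — synonymous.
Codon 3: ACU Thr / UGU Cys — nonsynonymous.
Codon 4: CGG Arg / CGG Arg — identical.
Codon 5: AUA Ile / AUA Ile — identical.
Codon 6: AUG Met / AUG Met — identical.
Codon 7: AAG Lys / AAG Lys — identical.
Nonsynonymous differences: 1 → different protein.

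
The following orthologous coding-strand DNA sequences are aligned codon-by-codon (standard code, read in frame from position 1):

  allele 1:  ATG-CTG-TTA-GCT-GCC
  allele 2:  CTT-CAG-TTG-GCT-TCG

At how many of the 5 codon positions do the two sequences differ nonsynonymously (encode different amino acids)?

3

Codon 1: ATG Met / CTT Leu — nonsynonymous.
Codon 2: CTG Leu / CAG Gln — nonsynonymous.
Codon 3: TTA Leu / TTG Leu — synonymous.
Codon 4: GCT Ala / GCT Ala — identical.
Codon 5: GCC Ala / TCG Ser — nonsynonymous.
Nonsynonymous differences: 3.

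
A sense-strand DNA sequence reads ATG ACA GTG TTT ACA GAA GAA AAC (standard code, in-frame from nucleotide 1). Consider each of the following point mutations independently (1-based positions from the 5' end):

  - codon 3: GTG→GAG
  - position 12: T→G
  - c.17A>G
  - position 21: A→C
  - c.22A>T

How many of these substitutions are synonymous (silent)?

0

Codon 3: GTG (Val) → GAG (Glu) — missense.
Codon 4: TTT (Phe) → TTG (Leu) — missense.
Codon 6: GAA (Glu) → GGA (Gly) — missense.
Codon 7: GAA (Glu) → GAC (Asp) — missense.
Codon 8: AAC (Asn) → TAC (Tyr) — missense.
Synonymous: 0 of 5.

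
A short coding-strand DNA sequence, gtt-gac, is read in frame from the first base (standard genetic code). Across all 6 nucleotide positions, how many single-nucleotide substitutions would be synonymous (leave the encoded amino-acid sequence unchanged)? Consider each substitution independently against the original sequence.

Codon 1 (GTT, Val): 3 synonymous substitutions.
Codon 2 (GAC, Asp): 1 synonymous substitution.
Total: 3 + 1 = 4.

4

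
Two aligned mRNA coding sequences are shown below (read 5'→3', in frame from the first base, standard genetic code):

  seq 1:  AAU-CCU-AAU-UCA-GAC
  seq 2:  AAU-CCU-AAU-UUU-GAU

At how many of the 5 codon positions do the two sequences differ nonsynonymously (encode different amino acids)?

Codon 1: AAU Asn / AAU Asn — identical.
Codon 2: CCU Pro / CCU Pro — identical.
Codon 3: AAU Asn / AAU Asn — identical.
Codon 4: UCA Ser / UUU Phe — nonsynonymous.
Codon 5: GAC Asp / GAU Asp — synonymous.
Nonsynonymous differences: 1.

1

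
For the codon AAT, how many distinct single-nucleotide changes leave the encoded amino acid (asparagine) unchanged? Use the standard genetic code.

1

Position 1: none → 0 synonymous.
Position 2: none → 0 synonymous.
Position 3: AAC → 1 synonymous.
Total: 0 + 0 + 1 = 1.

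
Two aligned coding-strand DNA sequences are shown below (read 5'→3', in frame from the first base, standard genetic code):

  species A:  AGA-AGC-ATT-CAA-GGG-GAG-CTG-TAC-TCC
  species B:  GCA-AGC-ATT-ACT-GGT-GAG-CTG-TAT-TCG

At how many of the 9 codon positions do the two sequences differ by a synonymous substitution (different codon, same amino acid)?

Codon 1: AGA Arg / GCA Ala — nonsynonymous.
Codon 2: AGC Ser / AGC Ser — identical.
Codon 3: ATT Ile / ATT Ile — identical.
Codon 4: CAA Gln / ACT Thr — nonsynonymous.
Codon 5: GGG Gly / GGT Gly — synonymous.
Codon 6: GAG Glu / GAG Glu — identical.
Codon 7: CTG Leu / CTG Leu — identical.
Codon 8: TAC Tyr / TAT Tyr — synonymous.
Codon 9: TCC Ser / TCG Ser — synonymous.
Synonymous differences: 3.

3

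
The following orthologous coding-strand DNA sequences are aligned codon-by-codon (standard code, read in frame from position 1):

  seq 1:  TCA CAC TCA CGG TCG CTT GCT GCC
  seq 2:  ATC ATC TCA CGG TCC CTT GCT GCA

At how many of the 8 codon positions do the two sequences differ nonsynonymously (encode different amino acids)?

2

Codon 1: TCA Ser / ATC Ile — nonsynonymous.
Codon 2: CAC His / ATC Ile — nonsynonymous.
Codon 3: TCA Ser / TCA Ser — identical.
Codon 4: CGG Arg / CGG Arg — identical.
Codon 5: TCG Ser / TCC Ser — synonymous.
Codon 6: CTT Leu / CTT Leu — identical.
Codon 7: GCT Ala / GCT Ala — identical.
Codon 8: GCC Ala / GCA Ala — synonymous.
Nonsynonymous differences: 2.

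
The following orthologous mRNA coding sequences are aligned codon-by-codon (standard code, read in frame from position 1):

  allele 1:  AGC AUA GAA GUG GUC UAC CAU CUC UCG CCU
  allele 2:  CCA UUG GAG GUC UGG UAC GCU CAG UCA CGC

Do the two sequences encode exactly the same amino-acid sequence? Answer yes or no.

Codon 1: AGC Ser / CCA Pro — nonsynonymous.
Codon 2: AUA Ile / UUG Leu — nonsynonymous.
Codon 3: GAA Glu / GAG Glu — synonymous.
Codon 4: GUG Val / GUC Val — synonymous.
Codon 5: GUC Val / UGG Trp — nonsynonymous.
Codon 6: UAC Tyr / UAC Tyr — identical.
Codon 7: CAU His / GCU Ala — nonsynonymous.
Codon 8: CUC Leu / CAG Gln — nonsynonymous.
Codon 9: UCG Ser / UCA Ser — synonymous.
Codon 10: CCU Pro / CGC Arg — nonsynonymous.
Nonsynonymous differences: 6 → different protein.

no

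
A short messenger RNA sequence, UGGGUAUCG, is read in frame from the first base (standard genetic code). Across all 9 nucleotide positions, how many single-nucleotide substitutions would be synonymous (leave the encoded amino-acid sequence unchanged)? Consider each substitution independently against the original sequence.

Codon 1 (UGG, Trp): 0 synonymous substitutions.
Codon 2 (GUA, Val): 3 synonymous substitutions.
Codon 3 (UCG, Ser): 3 synonymous substitutions.
Total: 0 + 3 + 3 = 6.

6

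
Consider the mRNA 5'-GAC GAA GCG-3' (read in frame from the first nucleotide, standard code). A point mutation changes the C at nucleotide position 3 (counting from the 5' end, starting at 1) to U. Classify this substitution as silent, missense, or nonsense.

Position 3 falls in codon 1: GAC → Asp.
After the substitution the codon is GAU → Asp.
Both encode Asp, so the change is synonymous.

silent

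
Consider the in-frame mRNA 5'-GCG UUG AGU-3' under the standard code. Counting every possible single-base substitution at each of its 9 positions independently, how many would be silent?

Codon 1 (GCG, Ala): 3 synonymous substitutions.
Codon 2 (UUG, Leu): 2 synonymous substitutions.
Codon 3 (AGU, Ser): 1 synonymous substitution.
Total: 3 + 2 + 1 = 6.

6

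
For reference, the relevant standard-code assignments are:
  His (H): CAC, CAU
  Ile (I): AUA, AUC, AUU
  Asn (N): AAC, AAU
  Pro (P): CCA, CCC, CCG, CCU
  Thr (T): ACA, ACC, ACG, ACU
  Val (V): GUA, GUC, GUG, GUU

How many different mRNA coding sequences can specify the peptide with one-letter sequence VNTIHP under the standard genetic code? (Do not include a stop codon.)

Val: 4 codons.
Asn: 2 codons.
Thr: 4 codons.
Ile: 3 codons.
His: 2 codons.
Pro: 4 codons.
4 × 2 × 4 × 3 × 2 × 4 = 768.

768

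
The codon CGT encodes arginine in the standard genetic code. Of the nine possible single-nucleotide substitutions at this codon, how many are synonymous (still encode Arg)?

Position 1: none → 0 synonymous.
Position 2: none → 0 synonymous.
Position 3: CGC, CGA, CGG → 3 synonymous.
Total: 0 + 0 + 3 = 3.

3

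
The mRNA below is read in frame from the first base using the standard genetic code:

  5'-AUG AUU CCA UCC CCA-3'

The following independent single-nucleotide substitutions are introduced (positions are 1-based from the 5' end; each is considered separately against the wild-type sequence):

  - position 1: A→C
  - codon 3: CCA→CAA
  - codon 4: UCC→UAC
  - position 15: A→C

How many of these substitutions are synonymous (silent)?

1

Codon 1: AUG (Met) → CUG (Leu) — missense.
Codon 3: CCA (Pro) → CAA (Gln) — missense.
Codon 4: UCC (Ser) → UAC (Tyr) — missense.
Codon 5: CCA (Pro) → CCC (Pro) — synonymous.
Synonymous: 1 of 4.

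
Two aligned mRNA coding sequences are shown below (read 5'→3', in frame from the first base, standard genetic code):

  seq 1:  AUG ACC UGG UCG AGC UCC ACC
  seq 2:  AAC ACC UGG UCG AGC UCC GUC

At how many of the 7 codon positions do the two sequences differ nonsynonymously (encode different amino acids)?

Codon 1: AUG Met / AAC Asn — nonsynonymous.
Codon 2: ACC Thr / ACC Thr — identical.
Codon 3: UGG Trp / UGG Trp — identical.
Codon 4: UCG Ser / UCG Ser — identical.
Codon 5: AGC Ser / AGC Ser — identical.
Codon 6: UCC Ser / UCC Ser — identical.
Codon 7: ACC Thr / GUC Val — nonsynonymous.
Nonsynonymous differences: 2.

2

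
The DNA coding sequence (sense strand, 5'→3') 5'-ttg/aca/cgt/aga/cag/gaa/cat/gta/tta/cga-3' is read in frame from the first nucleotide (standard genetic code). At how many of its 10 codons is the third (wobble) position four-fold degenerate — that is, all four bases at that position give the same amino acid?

4

Codon 1 TTG (Leu): third position 2-fold.
Codon 2 ACA (Thr): third position 4-fold.
Codon 3 CGT (Arg): third position 4-fold.
Codon 4 AGA (Arg): third position 2-fold.
Codon 5 CAG (Gln): third position 2-fold.
Codon 6 GAA (Glu): third position 2-fold.
Codon 7 CAT (His): third position 2-fold.
Codon 8 GTA (Val): third position 4-fold.
Codon 9 TTA (Leu): third position 2-fold.
Codon 10 CGA (Arg): third position 4-fold.
Four-fold degenerate third positions: 4.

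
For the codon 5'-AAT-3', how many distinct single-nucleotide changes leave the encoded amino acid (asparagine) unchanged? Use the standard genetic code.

Position 1: none → 0 synonymous.
Position 2: none → 0 synonymous.
Position 3: AAC → 1 synonymous.
Total: 0 + 0 + 1 = 1.

1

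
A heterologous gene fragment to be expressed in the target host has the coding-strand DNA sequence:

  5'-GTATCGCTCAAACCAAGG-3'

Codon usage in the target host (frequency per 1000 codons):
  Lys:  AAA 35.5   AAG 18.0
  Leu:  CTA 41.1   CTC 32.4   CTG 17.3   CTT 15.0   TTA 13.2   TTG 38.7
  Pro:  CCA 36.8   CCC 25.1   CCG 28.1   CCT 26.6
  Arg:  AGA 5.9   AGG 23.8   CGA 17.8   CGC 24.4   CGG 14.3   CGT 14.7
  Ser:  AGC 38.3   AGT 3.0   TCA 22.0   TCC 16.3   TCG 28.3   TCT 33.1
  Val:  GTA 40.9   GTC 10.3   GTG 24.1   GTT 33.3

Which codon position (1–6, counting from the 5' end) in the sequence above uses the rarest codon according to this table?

6

Codon 1 GTA (Val): 40.9 per 1000.
Codon 2 TCG (Ser): 28.3 per 1000.
Codon 3 CTC (Leu): 32.4 per 1000.
Codon 4 AAA (Lys): 35.5 per 1000.
Codon 5 CCA (Pro): 36.8 per 1000.
Codon 6 AGG (Arg): 23.8 per 1000.
Lowest frequency is 23.8 at codon 6.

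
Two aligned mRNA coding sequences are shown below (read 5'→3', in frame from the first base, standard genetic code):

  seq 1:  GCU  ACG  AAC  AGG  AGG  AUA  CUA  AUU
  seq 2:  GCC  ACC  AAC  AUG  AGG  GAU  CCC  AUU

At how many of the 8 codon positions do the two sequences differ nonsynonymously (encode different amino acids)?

3

Codon 1: GCU Ala / GCC Ala — synonymous.
Codon 2: ACG Thr / ACC Thr — synonymous.
Codon 3: AAC Asn / AAC Asn — identical.
Codon 4: AGG Arg / AUG Met — nonsynonymous.
Codon 5: AGG Arg / AGG Arg — identical.
Codon 6: AUA Ile / GAU Asp — nonsynonymous.
Codon 7: CUA Leu / CCC Pro — nonsynonymous.
Codon 8: AUU Ile / AUU Ile — identical.
Nonsynonymous differences: 3.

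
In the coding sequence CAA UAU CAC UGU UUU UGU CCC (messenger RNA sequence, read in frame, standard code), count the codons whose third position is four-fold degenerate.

Codon 1 CAA (Gln): third position 2-fold.
Codon 2 UAU (Tyr): third position 2-fold.
Codon 3 CAC (His): third position 2-fold.
Codon 4 UGU (Cys): third position 2-fold.
Codon 5 UUU (Phe): third position 2-fold.
Codon 6 UGU (Cys): third position 2-fold.
Codon 7 CCC (Pro): third position 4-fold.
Four-fold degenerate third positions: 1.

1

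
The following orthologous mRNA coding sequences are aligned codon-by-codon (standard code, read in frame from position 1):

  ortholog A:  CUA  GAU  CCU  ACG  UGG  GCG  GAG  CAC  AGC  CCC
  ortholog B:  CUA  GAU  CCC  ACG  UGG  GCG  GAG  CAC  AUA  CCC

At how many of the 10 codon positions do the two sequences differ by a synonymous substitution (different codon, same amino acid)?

Codon 1: CUA Leu / CUA Leu — identical.
Codon 2: GAU Asp / GAU Asp — identical.
Codon 3: CCU Pro / CCC Pro — synonymous.
Codon 4: ACG Thr / ACG Thr — identical.
Codon 5: UGG Trp / UGG Trp — identical.
Codon 6: GCG Ala / GCG Ala — identical.
Codon 7: GAG Glu / GAG Glu — identical.
Codon 8: CAC His / CAC His — identical.
Codon 9: AGC Ser / AUA Ile — nonsynonymous.
Codon 10: CCC Pro / CCC Pro — identical.
Synonymous differences: 1.

1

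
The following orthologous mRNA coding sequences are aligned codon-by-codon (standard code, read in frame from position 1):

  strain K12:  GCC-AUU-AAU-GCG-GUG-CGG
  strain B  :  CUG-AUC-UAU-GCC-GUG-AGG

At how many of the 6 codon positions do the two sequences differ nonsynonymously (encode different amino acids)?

Codon 1: GCC Ala / CUG Leu — nonsynonymous.
Codon 2: AUU Ile / AUC Ile — synonymous.
Codon 3: AAU Asn / UAU Tyr — nonsynonymous.
Codon 4: GCG Ala / GCC Ala — synonymous.
Codon 5: GUG Val / GUG Val — identical.
Codon 6: CGG Arg / AGG Arg — synonymous.
Nonsynonymous differences: 2.

2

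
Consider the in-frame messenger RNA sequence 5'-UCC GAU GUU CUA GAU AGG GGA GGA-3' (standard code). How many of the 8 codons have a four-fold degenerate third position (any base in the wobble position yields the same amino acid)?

Codon 1 UCC (Ser): third position 4-fold.
Codon 2 GAU (Asp): third position 2-fold.
Codon 3 GUU (Val): third position 4-fold.
Codon 4 CUA (Leu): third position 4-fold.
Codon 5 GAU (Asp): third position 2-fold.
Codon 6 AGG (Arg): third position 2-fold.
Codon 7 GGA (Gly): third position 4-fold.
Codon 8 GGA (Gly): third position 4-fold.
Four-fold degenerate third positions: 5.

5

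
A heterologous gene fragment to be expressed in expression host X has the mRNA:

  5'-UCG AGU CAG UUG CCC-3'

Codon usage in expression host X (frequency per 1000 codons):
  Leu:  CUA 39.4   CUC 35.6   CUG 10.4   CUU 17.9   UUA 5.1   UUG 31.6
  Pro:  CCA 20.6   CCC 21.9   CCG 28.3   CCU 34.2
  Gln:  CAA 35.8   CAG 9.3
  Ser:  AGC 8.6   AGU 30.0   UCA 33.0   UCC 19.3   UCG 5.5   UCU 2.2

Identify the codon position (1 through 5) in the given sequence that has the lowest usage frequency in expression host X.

1

Codon 1 UCG (Ser): 5.5 per 1000.
Codon 2 AGU (Ser): 30.0 per 1000.
Codon 3 CAG (Gln): 9.3 per 1000.
Codon 4 UUG (Leu): 31.6 per 1000.
Codon 5 CCC (Pro): 21.9 per 1000.
Lowest frequency is 5.5 at codon 1.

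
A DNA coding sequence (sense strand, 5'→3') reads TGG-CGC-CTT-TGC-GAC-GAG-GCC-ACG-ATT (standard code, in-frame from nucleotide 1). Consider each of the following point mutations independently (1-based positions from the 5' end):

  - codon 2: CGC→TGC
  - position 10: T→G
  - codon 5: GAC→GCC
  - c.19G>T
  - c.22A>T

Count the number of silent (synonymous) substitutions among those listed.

0

Codon 2: CGC (Arg) → TGC (Cys) — missense.
Codon 4: TGC (Cys) → GGC (Gly) — missense.
Codon 5: GAC (Asp) → GCC (Ala) — missense.
Codon 7: GCC (Ala) → TCC (Ser) — missense.
Codon 8: ACG (Thr) → TCG (Ser) — missense.
Synonymous: 0 of 5.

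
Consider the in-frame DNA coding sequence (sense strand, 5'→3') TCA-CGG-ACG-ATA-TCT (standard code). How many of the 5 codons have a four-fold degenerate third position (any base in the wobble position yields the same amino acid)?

4

Codon 1 TCA (Ser): third position 4-fold.
Codon 2 CGG (Arg): third position 4-fold.
Codon 3 ACG (Thr): third position 4-fold.
Codon 4 ATA (Ile): third position 3-fold.
Codon 5 TCT (Ser): third position 4-fold.
Four-fold degenerate third positions: 4.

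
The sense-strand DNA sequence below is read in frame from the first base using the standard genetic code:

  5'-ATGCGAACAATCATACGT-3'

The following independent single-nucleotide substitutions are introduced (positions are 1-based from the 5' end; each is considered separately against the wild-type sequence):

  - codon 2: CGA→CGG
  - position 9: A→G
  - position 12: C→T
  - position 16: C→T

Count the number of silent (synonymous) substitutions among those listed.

Codon 2: CGA (Arg) → CGG (Arg) — synonymous.
Codon 3: ACA (Thr) → ACG (Thr) — synonymous.
Codon 4: ATC (Ile) → ATT (Ile) — synonymous.
Codon 6: CGT (Arg) → TGT (Cys) — missense.
Synonymous: 3 of 4.

3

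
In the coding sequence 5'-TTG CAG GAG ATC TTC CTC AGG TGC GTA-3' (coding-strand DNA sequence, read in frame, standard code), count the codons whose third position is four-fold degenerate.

2

Codon 1 TTG (Leu): third position 2-fold.
Codon 2 CAG (Gln): third position 2-fold.
Codon 3 GAG (Glu): third position 2-fold.
Codon 4 ATC (Ile): third position 3-fold.
Codon 5 TTC (Phe): third position 2-fold.
Codon 6 CTC (Leu): third position 4-fold.
Codon 7 AGG (Arg): third position 2-fold.
Codon 8 TGC (Cys): third position 2-fold.
Codon 9 GTA (Val): third position 4-fold.
Four-fold degenerate third positions: 2.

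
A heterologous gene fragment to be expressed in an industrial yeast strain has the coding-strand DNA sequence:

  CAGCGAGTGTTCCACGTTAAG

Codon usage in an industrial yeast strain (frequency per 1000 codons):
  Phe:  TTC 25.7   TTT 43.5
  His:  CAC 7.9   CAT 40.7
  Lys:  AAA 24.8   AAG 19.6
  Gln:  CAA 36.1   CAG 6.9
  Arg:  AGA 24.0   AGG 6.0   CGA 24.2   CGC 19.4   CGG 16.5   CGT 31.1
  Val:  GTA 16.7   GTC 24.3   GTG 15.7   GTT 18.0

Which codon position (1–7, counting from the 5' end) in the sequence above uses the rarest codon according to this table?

Codon 1 CAG (Gln): 6.9 per 1000.
Codon 2 CGA (Arg): 24.2 per 1000.
Codon 3 GTG (Val): 15.7 per 1000.
Codon 4 TTC (Phe): 25.7 per 1000.
Codon 5 CAC (His): 7.9 per 1000.
Codon 6 GTT (Val): 18.0 per 1000.
Codon 7 AAG (Lys): 19.6 per 1000.
Lowest frequency is 6.9 at codon 1.

1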